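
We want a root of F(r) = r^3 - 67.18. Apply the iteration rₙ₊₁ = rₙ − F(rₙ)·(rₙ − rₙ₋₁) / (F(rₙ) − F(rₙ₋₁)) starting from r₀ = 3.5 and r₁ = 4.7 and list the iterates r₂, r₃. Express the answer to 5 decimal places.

3.97854, 4.05280

F(3.5) = -24.3050000, F(4.7) = 36.6430000
r₂ = 4.7000000 − 36.6430000·(4.7000000 − 3.5000000) / (36.6430000 − (-24.3050000)) = 4.7000000 − (43.9716000)/(60.9480000) = 3.9785391
F(3.9785391) = -4.2046071
r₃ = 3.9785391 − (-4.2046071)·(3.9785391 − 4.7000000) / (-4.2046071 − 36.6430000) = 3.9785391 − (3.0334597)/(-40.8476071) = 4.0528019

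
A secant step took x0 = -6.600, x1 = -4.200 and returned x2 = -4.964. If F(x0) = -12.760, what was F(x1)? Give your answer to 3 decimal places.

5.959

The secant line through (-6.600, -12.760) and (-4.200, F(x1)) crosses zero at x2 = -4.964.
So (-6.600, -12.760), (-4.200, F(x1)), (-4.964, 0) are collinear:
F(x1) = -12.760 · (-4.200 − (-4.964)) / (-6.600 − (-4.964)) = -12.760 · (0.76400)/(-1.63600) = 5.95883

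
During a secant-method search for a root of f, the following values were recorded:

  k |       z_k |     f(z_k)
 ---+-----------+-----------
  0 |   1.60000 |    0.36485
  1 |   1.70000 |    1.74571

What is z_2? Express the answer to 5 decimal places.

z_2 = 1.70000 − 1.74571·(1.70000 − 1.60000) / (1.74571 − 0.36485)
   = 1.70000 − (0.1745710)/(1.3808600) = 1.5735781

1.57358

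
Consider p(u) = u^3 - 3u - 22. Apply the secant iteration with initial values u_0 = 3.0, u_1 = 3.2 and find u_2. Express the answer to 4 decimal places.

p(3.0) = -4.000000, p(3.2) = 1.168000
u_2 = 3.200000 − 1.168000·(3.200000 − 3.000000) / (1.168000 − (-4.000000)) = 3.200000 − (0.233600)/(5.168000) = 3.154799

3.1548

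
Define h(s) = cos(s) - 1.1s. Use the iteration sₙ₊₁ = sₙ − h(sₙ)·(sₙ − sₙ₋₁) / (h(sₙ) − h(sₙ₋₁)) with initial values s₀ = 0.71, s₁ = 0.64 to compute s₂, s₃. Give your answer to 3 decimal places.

h(0.71) = -0.02264, h(0.64) = 0.09810
s₂ = 0.64000 − 0.09810·(0.64000 − 0.71000) / (0.09810 − (-0.02264)) = 0.64000 − (-0.00687)/(0.12073) = 0.69687
h(0.69687) = 0.00029
s₃ = 0.69687 − 0.00029·(0.69687 − 0.64000) / (0.00029 − 0.09810) = 0.69687 − (0.00002)/(-0.09781) = 0.69704

0.697, 0.697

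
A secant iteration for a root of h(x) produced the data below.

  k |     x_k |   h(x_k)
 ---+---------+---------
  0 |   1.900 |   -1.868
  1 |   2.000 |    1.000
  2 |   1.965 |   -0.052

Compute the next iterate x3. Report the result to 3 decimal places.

1.967

x3 = 1.965 − (-0.052)·(1.965 − 2.000) / (-0.052 − 1.000)
   = 1.965 − (0.00182)/(-1.05200) = 1.96673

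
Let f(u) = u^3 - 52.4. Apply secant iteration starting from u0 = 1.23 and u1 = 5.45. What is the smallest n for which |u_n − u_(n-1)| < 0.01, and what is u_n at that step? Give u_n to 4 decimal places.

n = 7, u_n = 3.7421

f(1.23) = -50.539133, f(5.45) = 109.478625
u2 = 5.450000 − 109.478625·(4.220000)/(160.017758) = 2.562822;  |Δ| = 2.887178
f(2.562822) = -35.567246
u3 = 2.562822 − (-35.567246)·(-2.887178)/(-145.045871) = 3.270798;  |Δ| = 0.707976
f(3.270798) = -17.408625
u4 = 3.270798 − (-17.408625)·(0.707976)/(18.158621) = 3.949532;  |Δ| = 0.678735
f(3.949532) = 9.207987
u5 = 3.949532 − 9.207987·(0.678735)/(26.616612) = 3.714725;  |Δ| = 0.234808
f(3.714725) = -1.139842
u6 = 3.714725 − (-1.139842)·(-0.234808)/(-10.347829) = 3.740590;  |Δ| = 0.025865
f(3.740590) = -0.061635
u7 = 3.740590 − (-0.061635)·(0.025865)/(1.078208) = 3.742068;  |Δ| = 0.001479
|u7 − u6| = 0.001479 < 0.01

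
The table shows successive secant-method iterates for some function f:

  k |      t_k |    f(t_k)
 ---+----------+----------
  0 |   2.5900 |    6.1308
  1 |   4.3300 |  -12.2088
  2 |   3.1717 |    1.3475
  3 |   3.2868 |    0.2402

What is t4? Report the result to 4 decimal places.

3.3118

t4 = 3.2868 − 0.2402·(3.2868 − 3.1717) / (0.2402 − 1.3475)
   = 3.2868 − (0.027647)/(-1.107300) = 3.311768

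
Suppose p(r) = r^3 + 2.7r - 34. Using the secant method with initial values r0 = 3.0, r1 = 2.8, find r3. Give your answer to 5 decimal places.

p(3.0) = 1.1000000, p(2.8) = -4.4880000
r2 = 2.8000000 − (-4.4880000)·(2.8000000 − 3.0000000) / (-4.4880000 − 1.1000000) = 2.8000000 − (0.8976000)/(-5.5880000) = 2.9606299
p(2.9606299) = -0.0554023
r3 = 2.9606299 − (-0.0554023)·(2.9606299 − 2.8000000) / (-0.0554023 − (-4.4880000)) = 2.9606299 − (-0.0088993)/(4.4325977) = 2.9626376

2.96264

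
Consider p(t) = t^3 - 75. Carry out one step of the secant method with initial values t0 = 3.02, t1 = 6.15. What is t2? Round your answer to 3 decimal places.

p(3.02) = -47.45639, p(6.15) = 157.60838
t2 = 6.15000 − 157.60838·(6.15000 − 3.02000) / (157.60838 − (-47.45639)) = 6.15000 − (493.31421)/(205.06477) = 3.74435

3.744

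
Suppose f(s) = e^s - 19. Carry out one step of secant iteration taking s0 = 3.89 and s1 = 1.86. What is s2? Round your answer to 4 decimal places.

2.4609

f(3.89) = 29.910887, f(1.86) = -12.576263
s2 = 1.860000 − (-12.576263)·(1.860000 − 3.890000) / (-12.576263 − 29.910887) = 1.860000 − (25.529814)/(-42.487150) = 2.460883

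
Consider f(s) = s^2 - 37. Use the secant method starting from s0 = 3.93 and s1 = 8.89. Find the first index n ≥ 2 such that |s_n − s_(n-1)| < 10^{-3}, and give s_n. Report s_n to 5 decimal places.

f(3.93) = -21.5551000, f(8.89) = 42.0321000
s2 = 8.8900000 − 42.0321000·(4.9600000)/(63.5872000) = 5.6113651;  |Δ| = 3.2786349
f(5.6113651) = -5.5125822
s3 = 5.6113651 − (-5.5125822)·(-3.2786349)/(-47.5446822) = 5.9915074;  |Δ| = 0.3801423
f(5.9915074) = -1.1018397
s4 = 5.9915074 − (-1.1018397)·(0.3801423)/(4.4107426) = 6.0864700;  |Δ| = 0.0949627
f(6.0864700) = 0.0451172
s5 = 6.0864700 − 0.0451172·(0.0949627)/(1.1469569) = 6.0827345;  |Δ| = 0.0037355
f(6.0827345) = -0.0003408
s6 = 6.0827345 − (-0.0003408)·(-0.0037355)/(-0.0454580) = 6.0827625;  |Δ| = 0.0000280
|s6 − s5| = 0.0000280 < 10^{-3}

n = 6, s_n = 6.08276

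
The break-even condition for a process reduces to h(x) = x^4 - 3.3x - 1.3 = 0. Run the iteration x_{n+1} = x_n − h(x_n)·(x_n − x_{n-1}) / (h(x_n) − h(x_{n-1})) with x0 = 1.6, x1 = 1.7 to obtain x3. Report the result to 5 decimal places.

h(1.6) = -0.0264000, h(1.7) = 1.4421000
x2 = 1.7000000 − 1.4421000·(1.7000000 − 1.6000000) / (1.4421000 − (-0.0264000)) = 1.7000000 − (0.1442100)/(1.4685000) = 1.6017978
h(1.6017978) = -0.0028285
x3 = 1.6017978 − (-0.0028285)·(1.6017978 − 1.7000000) / (-0.0028285 − 1.4421000) = 1.6017978 − (0.0002778)/(-1.4449285) = 1.6019900

1.60199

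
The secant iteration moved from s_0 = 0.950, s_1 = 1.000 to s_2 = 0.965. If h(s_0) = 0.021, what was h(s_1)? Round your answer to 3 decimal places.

The secant line through (0.950, 0.021) and (1.000, h(s_1)) crosses zero at s_2 = 0.965.
So (0.950, 0.021), (1.000, h(s_1)), (0.965, 0) are collinear:
h(s_1) = 0.021 · (1.000 − 0.965) / (0.950 − 0.965) = 0.021 · (0.03500)/(-0.01500) = -0.04900

-0.049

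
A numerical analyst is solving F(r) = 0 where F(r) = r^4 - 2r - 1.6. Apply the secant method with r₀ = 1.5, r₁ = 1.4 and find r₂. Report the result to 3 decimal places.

1.455

F(1.5) = 0.46250, F(1.4) = -0.55840
r₂ = 1.40000 − (-0.55840)·(1.40000 − 1.50000) / (-0.55840 − 0.46250) = 1.40000 − (0.05584)/(-1.02090) = 1.45470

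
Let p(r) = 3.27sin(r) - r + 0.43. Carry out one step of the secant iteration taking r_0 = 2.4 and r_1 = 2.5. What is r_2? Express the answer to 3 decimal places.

2.468

p(2.4) = 0.23876, p(2.5) = -0.11300
r_2 = 2.50000 − (-0.11300)·(2.50000 − 2.40000) / (-0.11300 − 0.23876) = 2.50000 − (-0.01130)/(-0.35176) = 2.46788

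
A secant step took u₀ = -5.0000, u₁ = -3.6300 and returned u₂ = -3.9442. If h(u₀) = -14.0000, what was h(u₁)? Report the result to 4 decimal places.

4.1663

The secant line through (-5.0000, -14.0000) and (-3.6300, h(u₁)) crosses zero at u₂ = -3.9442.
So (-5.0000, -14.0000), (-3.6300, h(u₁)), (-3.9442, 0) are collinear:
h(u₁) = -14.0000 · (-3.6300 − (-3.9442)) / (-5.0000 − (-3.9442)) = -14.0000 · (0.314200)/(-1.055800) = 4.166319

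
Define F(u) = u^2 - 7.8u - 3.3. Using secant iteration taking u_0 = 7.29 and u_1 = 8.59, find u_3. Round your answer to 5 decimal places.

8.20043

F(7.29) = -7.0179000, F(8.59) = 3.4861000
u_2 = 8.5900000 − 3.4861000·(8.5900000 − 7.2900000) / (3.4861000 − (-7.0179000)) = 8.5900000 − (4.5319300)/(10.5040000) = 8.1585520
F(8.1585520) = -0.3747350
u_3 = 8.1585520 − (-0.3747350)·(8.1585520 − 8.5900000) / (-0.3747350 − 3.4861000) = 8.1585520 − (0.1616787)/(-3.8608350) = 8.2004286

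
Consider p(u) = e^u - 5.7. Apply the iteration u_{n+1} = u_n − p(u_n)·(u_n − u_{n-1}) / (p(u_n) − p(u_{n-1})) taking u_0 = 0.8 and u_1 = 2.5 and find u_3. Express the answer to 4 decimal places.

1.6202

p(0.8) = -3.474459, p(2.5) = 6.482494
u_2 = 2.500000 − 6.482494·(2.500000 − 0.800000) / (6.482494 − (-3.474459)) = 2.500000 − (11.020240)/(9.956953) = 1.393212
p(1.393212) = -1.672235
u_3 = 1.393212 − (-1.672235)·(1.393212 − 2.500000) / (-1.672235 − 6.482494) = 1.393212 − (1.850810)/(-8.154729) = 1.620173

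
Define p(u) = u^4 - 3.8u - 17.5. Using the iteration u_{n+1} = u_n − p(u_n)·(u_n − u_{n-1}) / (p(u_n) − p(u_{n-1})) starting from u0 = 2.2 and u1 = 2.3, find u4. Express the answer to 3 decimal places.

p(2.2) = -2.43440, p(2.3) = 1.74410
u2 = 2.30000 − 1.74410·(2.30000 − 2.20000) / (1.74410 − (-2.43440)) = 2.30000 − (0.17441)/(4.17850) = 2.25826
p(2.25826) = -0.07405
u3 = 2.25826 − (-0.07405)·(2.25826 − 2.30000) / (-0.07405 − 1.74410) = 2.25826 − (0.00309)/(-1.81815) = 2.25996
p(2.25996) = -0.00211
u4 = 2.25996 − (-0.00211)·(2.25996 − 2.25826) / (-0.00211 − (-0.07405)) = 2.25996 − (0.00000)/(0.07194) = 2.26001

2.260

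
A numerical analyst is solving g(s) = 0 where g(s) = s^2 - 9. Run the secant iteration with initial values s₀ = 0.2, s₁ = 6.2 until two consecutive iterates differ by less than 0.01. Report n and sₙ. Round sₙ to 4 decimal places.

n = 7, sₙ = 3.0000

g(0.2) = -8.960000, g(6.2) = 29.440000
s₂ = 6.200000 − 29.440000·(6.000000)/(38.400000) = 1.600000;  |Δ| = 4.600000
g(1.600000) = -6.440000
s₃ = 1.600000 − (-6.440000)·(-4.600000)/(-35.880000) = 2.425641;  |Δ| = 0.825641
g(2.425641) = -3.116266
s₄ = 2.425641 − (-3.116266)·(0.825641)/(3.323734) = 3.199745;  |Δ| = 0.774104
g(3.199745) = 1.238369
s₅ = 3.199745 − 1.238369·(0.774104)/(4.354635) = 2.979606;  |Δ| = 0.220139
g(2.979606) = -0.121949
s₆ = 2.979606 − (-0.121949)·(-0.220139)/(-1.360319) = 2.999341;  |Δ| = 0.019735
g(2.999341) = -0.003955
s₇ = 2.999341 − (-0.003955)·(0.019735)/(0.117995) = 3.000002;  |Δ| = 0.000661
|s₇ − s₆| = 0.000661 < 0.01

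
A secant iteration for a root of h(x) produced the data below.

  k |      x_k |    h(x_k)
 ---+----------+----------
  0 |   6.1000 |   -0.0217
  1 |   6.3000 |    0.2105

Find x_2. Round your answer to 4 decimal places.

6.1187

x_2 = 6.3000 − 0.2105·(6.3000 − 6.1000) / (0.2105 − (-0.0217))
   = 6.3000 − (0.042100)/(0.232200) = 6.118691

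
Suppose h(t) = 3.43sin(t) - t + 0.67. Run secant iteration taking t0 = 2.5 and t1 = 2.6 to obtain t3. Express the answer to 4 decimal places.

h(2.5) = 0.222759, h(2.6) = -0.161830
t2 = 2.600000 − (-0.161830)·(2.600000 − 2.500000) / (-0.161830 − 0.222759) = 2.600000 − (-0.016183)/(-0.384590) = 2.557921
h(2.557921) = 0.002321
t3 = 2.557921 − 0.002321·(2.557921 − 2.600000) / (0.002321 − (-0.161830)) = 2.557921 − (-0.000098)/(0.164152) = 2.558516

2.5585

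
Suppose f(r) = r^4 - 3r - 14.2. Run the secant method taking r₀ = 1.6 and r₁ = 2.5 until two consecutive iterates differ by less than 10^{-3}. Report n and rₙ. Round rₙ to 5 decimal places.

f(1.6) = -12.4464000, f(2.5) = 17.3625000
r₂ = 2.5000000 − 17.3625000·(0.9000000)/(29.8089000) = 1.9757858;  |Δ| = 0.5242142
f(1.9757858) = -4.8882544
r₃ = 1.9757858 − (-4.8882544)·(-0.5242142)/(-22.2507544) = 2.0909501;  |Δ| = 0.1151643
f(2.0909501) = -1.3578354
r₄ = 2.0909501 − (-1.3578354)·(0.1151643)/(3.5304191) = 2.1352434;  |Δ| = 0.0442934
f(2.1352434) = 0.1811625
r₅ = 2.1352434 − 0.1811625·(0.0442934)/(1.5389978) = 2.1300295;  |Δ| = 0.0052140
f(2.1300295) = -0.0054882
r₆ = 2.1300295 − (-0.0054882)·(-0.0052140)/(-0.1866507) = 2.1301828;  |Δ| = 0.0001533
|r₆ − r₅| = 0.0001533 < 10^{-3}

n = 6, rₙ = 2.13018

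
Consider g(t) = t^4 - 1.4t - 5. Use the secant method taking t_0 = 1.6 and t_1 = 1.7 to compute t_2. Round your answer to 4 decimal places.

1.6414

g(1.6) = -0.686400, g(1.7) = 0.972100
t_2 = 1.700000 − 0.972100·(1.700000 − 1.600000) / (0.972100 − (-0.686400)) = 1.700000 − (0.097210)/(1.658500) = 1.641387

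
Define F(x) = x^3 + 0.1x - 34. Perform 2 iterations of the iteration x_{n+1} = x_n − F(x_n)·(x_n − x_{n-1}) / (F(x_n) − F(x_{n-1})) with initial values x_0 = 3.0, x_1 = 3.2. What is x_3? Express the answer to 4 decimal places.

3.2293

F(3.0) = -6.700000, F(3.2) = -0.912000
x_2 = 3.200000 − (-0.912000)·(3.200000 − 3.000000) / (-0.912000 − (-6.700000)) = 3.200000 − (-0.182400)/(5.788000) = 3.231513
F(3.231513) = 0.068810
x_3 = 3.231513 − 0.068810·(3.231513 − 3.200000) / (0.068810 − (-0.912000)) = 3.231513 − (0.002168)/(0.980810) = 3.229303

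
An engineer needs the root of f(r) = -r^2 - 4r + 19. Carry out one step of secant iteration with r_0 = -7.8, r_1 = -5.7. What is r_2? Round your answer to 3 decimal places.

f(-7.8) = -10.64000, f(-5.7) = 9.31000
r_2 = -5.70000 − 9.31000·(-5.70000 − (-7.80000)) / (9.31000 − (-10.64000)) = -5.70000 − (19.55100)/(19.95000) = -6.68000

-6.680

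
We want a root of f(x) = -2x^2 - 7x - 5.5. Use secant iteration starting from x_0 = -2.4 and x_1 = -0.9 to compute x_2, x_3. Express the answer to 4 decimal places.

f(-2.4) = -0.220000, f(-0.9) = -0.820000
x_2 = -0.900000 − (-0.820000)·(-0.900000 − (-2.400000)) / (-0.820000 − (-0.220000)) = -0.900000 − (-1.230000)/(-0.600000) = -2.950000
f(-2.950000) = -2.255000
x_3 = -2.950000 − (-2.255000)·(-2.950000 − (-0.900000)) / (-2.255000 − (-0.820000)) = -2.950000 − (4.622750)/(-1.435000) = 0.271429

-2.9500, 0.2714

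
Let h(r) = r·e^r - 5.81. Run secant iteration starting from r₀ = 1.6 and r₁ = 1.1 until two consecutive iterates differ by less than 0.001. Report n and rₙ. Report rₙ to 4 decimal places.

n = 5, rₙ = 1.4135

h(1.6) = 2.114852, h(1.1) = -2.505417
r₂ = 1.100000 − (-2.505417)·(-0.500000)/(-4.620269) = 1.371133;  |Δ| = 0.271133
h(1.371133) = -0.407991
r₃ = 1.371133 − (-0.407991)·(0.271133)/(2.097426) = 1.423874;  |Δ| = 0.052741
h(1.423874) = 0.103604
r₄ = 1.423874 − 0.103604·(0.052741)/(0.511596) = 1.413193;  |Δ| = 0.010681
h(1.413193) = -0.003108
r₅ = 1.413193 − (-0.003108)·(-0.010681)/(-0.106713) = 1.413505;  |Δ| = 0.000311
|r₅ − r₄| = 0.000311 < 0.001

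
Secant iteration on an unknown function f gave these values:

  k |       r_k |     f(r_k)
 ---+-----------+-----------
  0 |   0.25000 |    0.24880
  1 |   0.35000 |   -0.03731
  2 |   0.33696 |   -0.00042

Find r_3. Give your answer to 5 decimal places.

r_3 = 0.33696 − (-0.00042)·(0.33696 − 0.35000) / (-0.00042 − (-0.03731))
   = 0.33696 − (0.0000055)/(0.0368900) = 0.3368115

0.33681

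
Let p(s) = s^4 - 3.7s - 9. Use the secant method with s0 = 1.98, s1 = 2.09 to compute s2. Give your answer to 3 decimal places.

p(1.98) = -0.95646, p(2.09) = 2.34730
s2 = 2.09000 − 2.34730·(2.09000 − 1.98000) / (2.34730 − (-0.95646)) = 2.09000 − (0.25820)/(3.30376) = 2.01185

2.012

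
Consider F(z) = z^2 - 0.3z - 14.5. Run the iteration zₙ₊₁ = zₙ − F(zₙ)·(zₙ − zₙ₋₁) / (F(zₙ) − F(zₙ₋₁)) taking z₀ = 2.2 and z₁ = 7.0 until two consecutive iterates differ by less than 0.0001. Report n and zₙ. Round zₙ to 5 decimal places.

n = 7, zₙ = 3.96084

F(2.2) = -10.3200000, F(7.0) = 32.4000000
z₂ = 7.0000000 − 32.4000000·(4.8000000)/(42.7200000) = 3.3595506;  |Δ| = 3.6404494
F(3.3595506) = -4.2212852
z₃ = 3.3595506 − (-4.2212852)·(-3.6404494)/(-36.6212852) = 3.7791802;  |Δ| = 0.4196296
F(3.7791802) = -1.3515513
z₄ = 3.7791802 − (-1.3515513)·(0.4196296)/(2.8697338) = 3.9768121;  |Δ| = 0.1976319
F(3.9768121) = 0.1219906
z₅ = 3.9768121 − 0.1219906·(0.1976319)/(1.4735419) = 3.9604507;  |Δ| = 0.0163614
F(3.9604507) = -0.0029658
z₆ = 3.9604507 − (-0.0029658)·(-0.0163614)/(-0.1249564) = 3.9608390;  |Δ| = 0.0003883
F(3.9608390) = -0.0000062
z₇ = 3.9608390 − (-0.0000062)·(0.0003883)/(0.0029596) = 3.9608398;  |Δ| = 0.0000008
|z₇ − z₆| = 0.0000008 < 0.0001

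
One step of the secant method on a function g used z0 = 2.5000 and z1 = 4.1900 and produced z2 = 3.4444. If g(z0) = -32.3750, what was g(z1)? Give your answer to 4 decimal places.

The secant line through (2.5000, -32.3750) and (4.1900, g(z1)) crosses zero at z2 = 3.4444.
So (2.5000, -32.3750), (4.1900, g(z1)), (3.4444, 0) are collinear:
g(z1) = -32.3750 · (4.1900 − 3.4444) / (2.5000 − 3.4444) = -32.3750 · (0.745600)/(-0.944400) = 25.559932

25.5599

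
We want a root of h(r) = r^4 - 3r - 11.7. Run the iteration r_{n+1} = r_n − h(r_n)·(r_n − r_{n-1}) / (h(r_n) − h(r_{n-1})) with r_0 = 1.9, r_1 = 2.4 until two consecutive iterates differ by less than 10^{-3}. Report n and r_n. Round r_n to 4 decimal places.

n = 5, r_n = 2.0560

h(1.9) = -4.367900, h(2.4) = 14.277600
r_2 = 2.400000 − 14.277600·(0.500000)/(18.645500) = 2.017130;  |Δ| = 0.382870
h(2.017130) = -1.196143
r_3 = 2.017130 − (-1.196143)·(-0.382870)/(-15.473743) = 2.046727;  |Δ| = 0.029596
h(2.046727) = -0.291708
r_4 = 2.046727 − (-0.291708)·(0.029596)/(0.904435) = 2.056272;  |Δ| = 0.009546
h(2.056272) = 0.009330
r_5 = 2.056272 − 0.009330·(0.009546)/(0.301039) = 2.055976;  |Δ| = 0.000296
|r_5 − r_4| = 0.000296 < 10^{-3}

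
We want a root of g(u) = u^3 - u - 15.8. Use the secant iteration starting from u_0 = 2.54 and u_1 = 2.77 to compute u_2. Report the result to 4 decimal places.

2.6369

g(2.54) = -1.952936, g(2.77) = 2.683933
u_2 = 2.770000 − 2.683933·(2.770000 − 2.540000) / (2.683933 − (-1.952936)) = 2.770000 − (0.617305)/(4.636869) = 2.636870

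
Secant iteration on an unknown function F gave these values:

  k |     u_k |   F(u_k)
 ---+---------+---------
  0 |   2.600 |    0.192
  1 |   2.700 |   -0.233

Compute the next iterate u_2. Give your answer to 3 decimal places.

2.645

u_2 = 2.700 − (-0.233)·(2.700 − 2.600) / (-0.233 − 0.192)
   = 2.700 − (-0.02330)/(-0.42500) = 2.64518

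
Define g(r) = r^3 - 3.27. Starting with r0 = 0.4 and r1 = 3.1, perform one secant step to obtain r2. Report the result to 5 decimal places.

g(0.4) = -3.2060000, g(3.1) = 26.5210000
r2 = 3.1000000 − 26.5210000·(3.1000000 − 0.4000000) / (26.5210000 − (-3.2060000)) = 3.1000000 − (71.6067000)/(29.7270000) = 0.6911898

0.69119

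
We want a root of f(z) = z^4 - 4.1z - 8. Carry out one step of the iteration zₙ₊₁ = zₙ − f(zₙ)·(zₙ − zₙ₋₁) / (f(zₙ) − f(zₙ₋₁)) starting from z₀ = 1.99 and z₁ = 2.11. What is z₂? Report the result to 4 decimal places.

2.0057

f(1.99) = -0.476608, f(2.11) = 3.170194
z₂ = 2.110000 − 3.170194·(2.110000 − 1.990000) / (3.170194 − (-0.476608)) = 2.110000 − (0.380423)/(3.646802) = 2.005683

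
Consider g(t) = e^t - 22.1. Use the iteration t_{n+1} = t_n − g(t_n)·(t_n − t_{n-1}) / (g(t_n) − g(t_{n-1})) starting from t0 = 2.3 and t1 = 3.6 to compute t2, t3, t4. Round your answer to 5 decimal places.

2.89208, 3.04723, 3.10071

g(2.3) = -12.1258175, g(3.6) = 14.4982344
t2 = 3.6000000 − 14.4982344·(3.6000000 − 2.3000000) / (14.4982344 − (-12.1258175)) = 3.6000000 − (18.8477048)/(26.6240520) = 2.8920798
g(2.8920798) = -4.0692294
t3 = 2.8920798 − (-4.0692294)·(2.8920798 − 3.6000000) / (-4.0692294 − 14.4982344) = 2.8920798 − (2.8806897)/(-18.5674638) = 3.0472270
g(3.0472270) = -1.0431281
t4 = 3.0472270 − (-1.0431281)·(3.0472270 − 2.8920798) / (-1.0431281 − (-4.0692294)) = 3.0472270 − (-0.1618384)/(3.0261013) = 3.1007078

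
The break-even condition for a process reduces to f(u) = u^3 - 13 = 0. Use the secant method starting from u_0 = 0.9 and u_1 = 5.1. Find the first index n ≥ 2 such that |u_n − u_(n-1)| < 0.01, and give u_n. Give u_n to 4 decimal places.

f(0.9) = -12.271000, f(5.1) = 119.651000
u_2 = 5.100000 − 119.651000·(4.200000)/(131.922000) = 1.290672;  |Δ| = 3.809328
f(1.290672) = -10.849956
u_3 = 1.290672 − (-10.849956)·(-3.809328)/(-130.500956) = 1.607382;  |Δ| = 0.316711
f(1.607382) = -8.847041
u_4 = 1.607382 − (-8.847041)·(0.316711)/(2.002915) = 3.006320;  |Δ| = 1.398937
f(3.006320) = 14.170996
u_5 = 3.006320 − 14.170996·(1.398937)/(23.018037) = 2.145068;  |Δ| = 0.861252
f(2.145068) = -3.129869
u_6 = 2.145068 − (-3.129869)·(-0.861252)/(-17.300864) = 2.300875;  |Δ| = 0.155808
f(2.300875) = -0.819105
u_7 = 2.300875 − (-0.819105)·(0.155808)/(2.310763) = 2.356105;  |Δ| = 0.055230
f(2.356105) = 0.079282
u_8 = 2.356105 − 0.079282·(0.055230)/(0.898387) = 2.351231;  |Δ| = 0.004874
|u_8 − u_7| = 0.004874 < 0.01

n = 8, u_n = 2.3512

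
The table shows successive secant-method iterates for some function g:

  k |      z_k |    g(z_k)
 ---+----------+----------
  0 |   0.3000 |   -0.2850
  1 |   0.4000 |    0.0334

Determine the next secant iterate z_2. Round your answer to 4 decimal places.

0.3895

z_2 = 0.4000 − 0.0334·(0.4000 − 0.3000) / (0.0334 − (-0.2850))
   = 0.4000 − (0.003340)/(0.318400) = 0.389510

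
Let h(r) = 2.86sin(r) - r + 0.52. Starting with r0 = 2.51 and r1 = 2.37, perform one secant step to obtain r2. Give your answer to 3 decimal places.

h(2.51) = -0.30137, h(2.37) = 0.14421
r2 = 2.37000 − 0.14421·(2.37000 − 2.51000) / (0.14421 − (-0.30137)) = 2.37000 − (-0.02019)/(0.44558) = 2.41531

2.415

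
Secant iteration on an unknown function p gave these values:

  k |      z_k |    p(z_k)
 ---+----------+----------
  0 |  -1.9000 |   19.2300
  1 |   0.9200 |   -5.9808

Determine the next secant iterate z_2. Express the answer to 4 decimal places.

0.2510

z_2 = 0.9200 − (-5.9808)·(0.9200 − (-1.9000)) / (-5.9808 − 19.2300)
   = 0.9200 − (-16.865856)/(-25.210800) = 0.251007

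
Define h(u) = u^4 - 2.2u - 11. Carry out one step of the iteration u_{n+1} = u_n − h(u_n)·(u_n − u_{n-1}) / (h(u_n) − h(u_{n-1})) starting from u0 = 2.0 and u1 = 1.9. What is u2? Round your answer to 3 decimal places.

h(2.0) = 0.60000, h(1.9) = -2.14790
u2 = 1.90000 − (-2.14790)·(1.90000 − 2.00000) / (-2.14790 − 0.60000) = 1.90000 − (0.21479)/(-2.74790) = 1.97817

1.978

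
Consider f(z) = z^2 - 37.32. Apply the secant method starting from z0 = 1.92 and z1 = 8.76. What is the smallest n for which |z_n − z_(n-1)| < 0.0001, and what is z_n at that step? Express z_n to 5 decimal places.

f(1.92) = -33.6336000, f(8.76) = 39.4176000
z2 = 8.7600000 − 39.4176000·(6.8400000)/(73.0512000) = 5.0692135;  |Δ| = 3.6907865
f(5.0692135) = -11.6230747
z3 = 5.0692135 − (-11.6230747)·(-3.6907865)/(-51.0406747) = 5.9096861;  |Δ| = 0.8404726
f(5.9096861) = -2.3956107
z4 = 5.9096861 − (-2.3956107)·(0.8404726)/(9.2274640) = 6.1278874;  |Δ| = 0.2182013
f(6.1278874) = 0.2310041
z5 = 6.1278874 − 0.2310041·(0.2182013)/(2.6266148) = 6.1086972;  |Δ| = 0.0191903
f(6.1086972) = -0.0038191
z6 = 6.1086972 − (-0.0038191)·(-0.0191903)/(-0.2348232) = 6.1090093;  |Δ| = 0.0003121
f(6.1090093) = -0.0000059
z7 = 6.1090093 − (-0.0000059)·(0.0003121)/(0.0038132) = 6.1090097;  |Δ| = 0.0000005
|z7 − z6| = 0.0000005 < 0.0001

n = 7, z_n = 6.10901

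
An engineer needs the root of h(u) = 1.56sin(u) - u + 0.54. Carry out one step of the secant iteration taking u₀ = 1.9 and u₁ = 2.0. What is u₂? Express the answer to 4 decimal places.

1.9737

h(1.9) = 0.116228, h(2.0) = -0.041496
u₂ = 2.000000 − (-0.041496)·(2.000000 − 1.900000) / (-0.041496 − 0.116228) = 2.000000 − (-0.004150)/(-0.157724) = 1.973691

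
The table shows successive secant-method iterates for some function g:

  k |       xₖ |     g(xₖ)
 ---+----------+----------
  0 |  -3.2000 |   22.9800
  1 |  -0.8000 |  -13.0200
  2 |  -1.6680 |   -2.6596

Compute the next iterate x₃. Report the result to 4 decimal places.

-1.8908

x₃ = -1.6680 − (-2.6596)·(-1.6680 − (-0.8000)) / (-2.6596 − (-13.0200))
   = -1.6680 − (2.308533)/(10.360400) = -1.890823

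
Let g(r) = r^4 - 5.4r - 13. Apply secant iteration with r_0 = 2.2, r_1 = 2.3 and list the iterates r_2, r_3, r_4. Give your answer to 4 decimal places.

g(2.2) = -1.454400, g(2.3) = 2.564100
r_2 = 2.300000 − 2.564100·(2.300000 − 2.200000) / (2.564100 − (-1.454400)) = 2.300000 − (0.256410)/(4.018500) = 2.236193
g(2.236193) = -0.069866
r_3 = 2.236193 − (-0.069866)·(2.236193 − 2.300000) / (-0.069866 − 2.564100) = 2.236193 − (0.004458)/(-2.633966) = 2.237885
g(2.237885) = -0.003216
r_4 = 2.237885 − (-0.003216)·(2.237885 − 2.236193) / (-0.003216 − (-0.069866)) = 2.237885 − (-0.000005)/(0.066650) = 2.237967

2.2362, 2.2379, 2.2380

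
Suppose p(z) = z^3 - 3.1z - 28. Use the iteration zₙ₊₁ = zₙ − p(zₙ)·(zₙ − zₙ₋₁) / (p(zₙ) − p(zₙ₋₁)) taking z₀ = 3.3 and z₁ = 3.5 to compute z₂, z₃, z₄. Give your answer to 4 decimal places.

p(3.3) = -2.293000, p(3.5) = 4.025000
z₂ = 3.500000 − 4.025000·(3.500000 − 3.300000) / (4.025000 − (-2.293000)) = 3.500000 − (0.805000)/(6.318000) = 3.372586
p(3.372586) = -0.094081
z₃ = 3.372586 − (-0.094081)·(3.372586 − 3.500000) / (-0.094081 − 4.025000) = 3.372586 − (0.011987)/(-4.119081) = 3.375496
p(3.375496) = -0.003713
z₄ = 3.375496 − (-0.003713)·(3.375496 − 3.372586) / (-0.003713 − (-0.094081)) = 3.375496 − (-0.000011)/(0.090368) = 3.375616

3.3726, 3.3755, 3.3756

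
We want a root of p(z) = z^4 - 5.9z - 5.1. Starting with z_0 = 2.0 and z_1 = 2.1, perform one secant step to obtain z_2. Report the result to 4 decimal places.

p(2.0) = -0.900000, p(2.1) = 1.958100
z_2 = 2.100000 − 1.958100·(2.100000 − 2.000000) / (1.958100 − (-0.900000)) = 2.100000 − (0.195810)/(2.858100) = 2.031489

2.0315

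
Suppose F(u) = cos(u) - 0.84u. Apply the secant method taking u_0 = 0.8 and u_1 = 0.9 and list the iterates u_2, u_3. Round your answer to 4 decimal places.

F(0.8) = 0.024707, F(0.9) = -0.134390
u_2 = 0.900000 − (-0.134390)·(0.900000 − 0.800000) / (-0.134390 − 0.024707) = 0.900000 − (-0.013439)/(-0.159097) = 0.815529
F(0.815529) = 0.000438
u_3 = 0.815529 − 0.000438·(0.815529 − 0.900000) / (0.000438 − (-0.134390)) = 0.815529 − (-0.000037)/(0.134828) = 0.815804

0.8155, 0.8158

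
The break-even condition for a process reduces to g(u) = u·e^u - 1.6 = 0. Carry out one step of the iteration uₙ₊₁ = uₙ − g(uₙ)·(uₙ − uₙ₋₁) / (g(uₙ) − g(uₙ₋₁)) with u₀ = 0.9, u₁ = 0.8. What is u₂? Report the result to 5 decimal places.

g(0.9) = 0.6136428, g(0.8) = 0.1804327
u₂ = 0.8000000 − 0.1804327·(0.8000000 − 0.9000000) / (0.1804327 − 0.6136428) = 0.8000000 − (-0.0180433)/(-0.4332101) = 0.7583498

0.75835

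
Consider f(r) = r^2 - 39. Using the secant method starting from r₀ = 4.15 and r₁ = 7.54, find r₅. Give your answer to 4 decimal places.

f(4.15) = -21.777500, f(7.54) = 17.851600
r₂ = 7.540000 − 17.851600·(7.540000 − 4.150000) / (17.851600 − (-21.777500)) = 7.540000 − (60.516924)/(39.629100) = 6.012917
f(6.012917) = -2.844829
r₃ = 6.012917 − (-2.844829)·(6.012917 − 7.540000) / (-2.844829 − 17.851600) = 6.012917 − (4.344290)/(-20.696429) = 6.222822
f(6.222822) = -0.276483
r₄ = 6.222822 − (-0.276483)·(6.222822 − 6.012917) / (-0.276483 − (-2.844829)) = 6.222822 − (-0.058035)/(2.568346) = 6.245419
f(6.245419) = 0.005254
r₅ = 6.245419 − 0.005254·(6.245419 − 6.222822) / (0.005254 − (-0.276483)) = 6.245419 − (0.000119)/(0.281736) = 6.244997

6.2450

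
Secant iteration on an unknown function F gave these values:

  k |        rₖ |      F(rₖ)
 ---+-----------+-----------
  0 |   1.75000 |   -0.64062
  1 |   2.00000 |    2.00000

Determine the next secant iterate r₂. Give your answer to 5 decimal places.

1.81065

r₂ = 2.00000 − 2.00000·(2.00000 − 1.75000) / (2.00000 − (-0.64062))
   = 2.00000 − (0.5000000)/(2.6406200) = 1.8106505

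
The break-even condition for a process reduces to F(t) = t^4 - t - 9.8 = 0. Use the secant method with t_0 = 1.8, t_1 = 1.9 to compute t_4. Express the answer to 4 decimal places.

1.8474

F(1.8) = -1.102400, F(1.9) = 1.332100
t_2 = 1.900000 − 1.332100·(1.900000 − 1.800000) / (1.332100 − (-1.102400)) = 1.900000 − (0.133210)/(2.434500) = 1.845282
F(1.845282) = -0.050800
t_3 = 1.845282 − (-0.050800)·(1.845282 − 1.900000) / (-0.050800 − 1.332100) = 1.845282 − (0.002780)/(-1.382900) = 1.847292
F(1.847292) = -0.002209
t_4 = 1.847292 − (-0.002209)·(1.847292 − 1.845282) / (-0.002209 − (-0.050800)) = 1.847292 − (-0.000004)/(0.048591) = 1.847384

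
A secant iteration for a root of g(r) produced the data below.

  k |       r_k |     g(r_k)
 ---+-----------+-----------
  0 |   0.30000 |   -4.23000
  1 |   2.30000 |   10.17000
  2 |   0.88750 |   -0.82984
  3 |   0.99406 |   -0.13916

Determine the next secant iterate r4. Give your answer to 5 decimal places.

r4 = 0.99406 − (-0.13916)·(0.99406 − 0.88750) / (-0.13916 − (-0.82984))
   = 0.99406 − (-0.0148289)/(0.6906800) = 1.0155300

1.01553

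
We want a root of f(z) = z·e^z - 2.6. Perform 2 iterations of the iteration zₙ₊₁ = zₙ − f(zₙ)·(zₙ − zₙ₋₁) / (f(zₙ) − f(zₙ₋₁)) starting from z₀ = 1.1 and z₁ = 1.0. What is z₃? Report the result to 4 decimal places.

0.9779

f(1.1) = 0.704583, f(1.0) = 0.118282
z₂ = 1.000000 − 0.118282·(1.000000 − 1.100000) / (0.118282 − 0.704583) = 1.000000 − (-0.011828)/(-0.586301) = 0.979826
f(0.979826) = 0.010248
z₃ = 0.979826 − 0.010248·(0.979826 − 1.000000) / (0.010248 − 0.118282) = 0.979826 − (-0.000207)/(-0.108034) = 0.977912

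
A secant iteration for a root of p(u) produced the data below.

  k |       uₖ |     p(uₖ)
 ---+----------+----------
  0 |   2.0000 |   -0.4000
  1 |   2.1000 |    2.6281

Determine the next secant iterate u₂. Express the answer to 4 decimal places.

u₂ = 2.1000 − 2.6281·(2.1000 − 2.0000) / (2.6281 − (-0.4000))
   = 2.1000 − (0.262810)/(3.028100) = 2.013210

2.0132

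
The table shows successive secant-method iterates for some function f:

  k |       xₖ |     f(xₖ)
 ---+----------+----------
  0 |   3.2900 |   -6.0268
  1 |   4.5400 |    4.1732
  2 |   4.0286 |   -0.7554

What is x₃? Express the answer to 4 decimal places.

4.1070

x₃ = 4.0286 − (-0.7554)·(4.0286 − 4.5400) / (-0.7554 − 4.1732)
   = 4.0286 − (0.386312)/(-4.928600) = 4.106982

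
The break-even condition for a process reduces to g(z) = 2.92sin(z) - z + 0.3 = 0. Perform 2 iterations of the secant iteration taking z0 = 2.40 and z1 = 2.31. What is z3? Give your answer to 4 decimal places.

g(2.40) = -0.127648, g(2.31) = 0.147895
z2 = 2.310000 − 0.147895·(2.310000 − 2.400000) / (0.147895 − (-0.127648)) = 2.310000 − (-0.013311)/(0.275543) = 2.358307
g(2.358307) = 0.002079
z3 = 2.358307 − 0.002079·(2.358307 − 2.310000) / (0.002079 − 0.147895) = 2.358307 − (0.000100)/(-0.145816) = 2.358996

2.3590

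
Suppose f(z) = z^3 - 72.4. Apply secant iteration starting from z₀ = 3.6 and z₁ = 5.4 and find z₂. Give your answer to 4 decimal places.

4.0182

f(3.6) = -25.744000, f(5.4) = 85.064000
z₂ = 5.400000 − 85.064000·(5.400000 − 3.600000) / (85.064000 − (-25.744000)) = 5.400000 − (153.115200)/(110.808000) = 4.018194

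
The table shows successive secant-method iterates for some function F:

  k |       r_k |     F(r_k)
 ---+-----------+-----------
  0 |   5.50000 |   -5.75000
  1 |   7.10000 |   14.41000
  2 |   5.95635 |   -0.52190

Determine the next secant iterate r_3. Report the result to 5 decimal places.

r_3 = 5.95635 − (-0.52190)·(5.95635 − 7.10000) / (-0.52190 − 14.41000)
   = 5.95635 − (0.5968709)/(-14.9319000) = 5.9963229

5.99632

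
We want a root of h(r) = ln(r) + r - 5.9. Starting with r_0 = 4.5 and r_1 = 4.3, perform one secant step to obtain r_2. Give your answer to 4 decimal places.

h(4.5) = 0.104077, h(4.3) = -0.141385
r_2 = 4.300000 − (-0.141385)·(4.300000 − 4.500000) / (-0.141385 − 0.104077) = 4.300000 − (0.028277)/(-0.245462) = 4.415199

4.4152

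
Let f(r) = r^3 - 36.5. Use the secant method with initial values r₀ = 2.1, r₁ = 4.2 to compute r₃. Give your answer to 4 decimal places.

f(2.1) = -27.239000, f(4.2) = 37.588000
r₂ = 4.200000 − 37.588000·(4.200000 − 2.100000) / (37.588000 − (-27.239000)) = 4.200000 − (78.934800)/(64.827000) = 2.982378
f(2.982378) = -9.973012
r₃ = 2.982378 − (-9.973012)·(2.982378 − 4.200000) / (-9.973012 − 37.588000) = 2.982378 − (12.143362)/(-47.561012) = 3.237699

3.2377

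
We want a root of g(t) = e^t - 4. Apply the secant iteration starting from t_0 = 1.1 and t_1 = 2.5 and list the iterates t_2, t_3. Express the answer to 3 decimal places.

g(1.1) = -0.99583, g(2.5) = 8.18249
t_2 = 2.50000 − 8.18249·(2.50000 − 1.10000) / (8.18249 − (-0.99583)) = 2.50000 − (11.45549)/(9.17833) = 1.25190
g(1.25190) = -0.50303
t_3 = 1.25190 − (-0.50303)·(1.25190 − 2.50000) / (-0.50303 − 8.18249) = 1.25190 − (0.62783)/(-8.68552) = 1.32418

1.252, 1.324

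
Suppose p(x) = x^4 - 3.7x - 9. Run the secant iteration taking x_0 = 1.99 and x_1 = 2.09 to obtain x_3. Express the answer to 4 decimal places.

p(1.99) = -0.680608, p(2.09) = 2.347298
x_2 = 2.090000 − 2.347298·(2.090000 − 1.990000) / (2.347298 − (-0.680608)) = 2.090000 − (0.234730)/(3.027906) = 2.012478
p(2.012478) = -0.043125
x_3 = 2.012478 − (-0.043125)·(2.012478 − 2.090000) / (-0.043125 − 2.347298) = 2.012478 − (0.003343)/(-2.390422) = 2.013876

2.0139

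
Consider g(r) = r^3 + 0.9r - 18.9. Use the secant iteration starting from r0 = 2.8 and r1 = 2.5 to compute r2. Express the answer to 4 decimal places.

g(2.8) = 5.572000, g(2.5) = -1.025000
r2 = 2.500000 − (-1.025000)·(2.500000 − 2.800000) / (-1.025000 − 5.572000) = 2.500000 − (0.307500)/(-6.597000) = 2.546612

2.5466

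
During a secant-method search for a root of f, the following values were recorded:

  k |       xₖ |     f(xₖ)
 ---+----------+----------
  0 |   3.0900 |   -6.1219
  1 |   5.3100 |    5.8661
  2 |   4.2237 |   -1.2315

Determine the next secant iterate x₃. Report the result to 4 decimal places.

4.4122

x₃ = 4.2237 − (-1.2315)·(4.2237 − 5.3100) / (-1.2315 − 5.8661)
   = 4.2237 − (1.337778)/(-7.097600) = 4.412183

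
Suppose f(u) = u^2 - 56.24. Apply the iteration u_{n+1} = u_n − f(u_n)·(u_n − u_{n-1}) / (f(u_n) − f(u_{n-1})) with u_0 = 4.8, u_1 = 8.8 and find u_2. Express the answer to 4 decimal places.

f(4.8) = -33.200000, f(8.8) = 21.200000
u_2 = 8.800000 − 21.200000·(8.800000 − 4.800000) / (21.200000 − (-33.200000)) = 8.800000 − (84.800000)/(54.400000) = 7.241176

7.2412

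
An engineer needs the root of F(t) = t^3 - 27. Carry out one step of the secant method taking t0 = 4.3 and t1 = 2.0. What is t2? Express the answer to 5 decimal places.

2.61113

F(4.3) = 52.5070000, F(2.0) = -19.0000000
t2 = 2.0000000 − (-19.0000000)·(2.0000000 − 4.3000000) / (-19.0000000 − 52.5070000) = 2.0000000 − (43.7000000)/(-71.5070000) = 2.6111290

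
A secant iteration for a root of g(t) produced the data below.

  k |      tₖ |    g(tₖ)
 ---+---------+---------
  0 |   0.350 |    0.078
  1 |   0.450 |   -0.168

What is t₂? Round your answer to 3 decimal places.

t₂ = 0.450 − (-0.168)·(0.450 − 0.350) / (-0.168 − 0.078)
   = 0.450 − (-0.01680)/(-0.24600) = 0.38171

0.382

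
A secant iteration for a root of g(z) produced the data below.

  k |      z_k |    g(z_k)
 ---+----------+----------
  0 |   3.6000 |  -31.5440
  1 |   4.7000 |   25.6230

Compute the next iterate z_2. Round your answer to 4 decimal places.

4.2070

z_2 = 4.7000 − 25.6230·(4.7000 − 3.6000) / (25.6230 − (-31.5440))
   = 4.7000 − (28.185300)/(57.167000) = 4.206966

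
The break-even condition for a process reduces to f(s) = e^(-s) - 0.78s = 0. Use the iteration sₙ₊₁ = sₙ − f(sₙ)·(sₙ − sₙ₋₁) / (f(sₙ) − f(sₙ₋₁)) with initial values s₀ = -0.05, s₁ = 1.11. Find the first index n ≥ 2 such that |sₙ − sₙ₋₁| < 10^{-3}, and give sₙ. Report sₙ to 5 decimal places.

f(-0.05) = 1.0902711, f(1.11) = -0.5362410
s₂ = 1.1100000 − (-0.5362410)·(1.1600000)/(-1.6265121) = 0.7275623;  |Δ| = 0.3824377
f(0.7275623) = -0.0844134
s₃ = 0.7275623 − (-0.0844134)·(-0.3824377)/(0.4518277) = 0.6561128;  |Δ| = 0.0714495
f(0.6561128) = 0.0070964
s₄ = 0.6561128 − 0.0070964·(-0.0714495)/(0.0915098) = 0.6616535;  |Δ| = 0.0055408
f(0.6616535) = -0.0000924
s₅ = 0.6616535 − (-0.0000924)·(0.0055408)/(-0.0071888) = 0.6615824;  |Δ| = 0.0000712
|s₅ − s₄| = 0.0000712 < 10^{-3}

n = 5, sₙ = 0.66158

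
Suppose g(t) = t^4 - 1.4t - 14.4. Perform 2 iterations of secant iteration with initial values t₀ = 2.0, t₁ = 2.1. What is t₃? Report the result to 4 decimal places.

g(2.0) = -1.200000, g(2.1) = 2.108100
t₂ = 2.100000 − 2.108100·(2.100000 − 2.000000) / (2.108100 − (-1.200000)) = 2.100000 − (0.210810)/(3.308100) = 2.036275
g(2.036275) = -0.058033
t₃ = 2.036275 − (-0.058033)·(2.036275 − 2.100000) / (-0.058033 − 2.108100) = 2.036275 − (0.003698)/(-2.166133) = 2.037982

2.0380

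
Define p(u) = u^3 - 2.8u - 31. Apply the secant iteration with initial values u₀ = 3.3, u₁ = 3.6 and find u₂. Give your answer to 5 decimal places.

p(3.3) = -4.3030000, p(3.6) = 5.5760000
u₂ = 3.6000000 − 5.5760000·(3.6000000 − 3.3000000) / (5.5760000 − (-4.3030000)) = 3.6000000 − (1.6728000)/(9.8790000) = 3.4306711

3.43067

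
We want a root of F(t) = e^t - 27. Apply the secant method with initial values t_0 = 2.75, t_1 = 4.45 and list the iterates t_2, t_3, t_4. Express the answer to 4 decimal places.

F(2.75) = -11.357368, F(4.45) = 58.626944
t_2 = 4.450000 − 58.626944·(4.450000 − 2.750000) / (58.626944 − (-11.357368)) = 4.450000 − (99.665805)/(69.984312) = 3.025884
F(3.025884) = -6.387790
t_3 = 3.025884 − (-6.387790)·(3.025884 − 4.450000) / (-6.387790 − 58.626944) = 3.025884 − (9.096956)/(-65.014734) = 3.165805
F(3.165805) = -3.292177
t_4 = 3.165805 − (-3.292177)·(3.165805 − 3.025884) / (-3.292177 − (-6.387790)) = 3.165805 − (-0.460646)/(3.095613) = 3.314611

3.0259, 3.1658, 3.3146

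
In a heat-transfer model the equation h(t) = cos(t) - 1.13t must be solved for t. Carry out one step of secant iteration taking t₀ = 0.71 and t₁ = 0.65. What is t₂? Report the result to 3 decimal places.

h(0.71) = -0.04394, h(0.65) = 0.06158
t₂ = 0.65000 − 0.06158·(0.65000 − 0.71000) / (0.06158 − (-0.04394)) = 0.65000 − (-0.00370)/(0.10552) = 0.68502

0.685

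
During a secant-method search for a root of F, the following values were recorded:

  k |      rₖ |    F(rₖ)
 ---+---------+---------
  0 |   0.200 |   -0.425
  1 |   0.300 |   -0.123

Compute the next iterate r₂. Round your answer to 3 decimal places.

r₂ = 0.300 − (-0.123)·(0.300 − 0.200) / (-0.123 − (-0.425))
   = 0.300 − (-0.01230)/(0.30200) = 0.34073

0.341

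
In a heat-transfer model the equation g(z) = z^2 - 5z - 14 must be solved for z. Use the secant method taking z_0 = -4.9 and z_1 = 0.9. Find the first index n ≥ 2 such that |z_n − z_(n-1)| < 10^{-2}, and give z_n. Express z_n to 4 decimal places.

n = 6, z_n = -2.0000

g(-4.9) = 34.510000, g(0.9) = -17.690000
z_2 = 0.900000 − (-17.690000)·(5.800000)/(-52.200000) = -1.065556;  |Δ| = 1.965556
g(-1.065556) = -7.536814
z_3 = -1.065556 − (-7.536814)·(-1.965556)/(10.153186) = -2.524607;  |Δ| = 1.459052
g(-2.524607) = 4.996680
z_4 = -2.524607 − 4.996680·(-1.459052)/(12.533494) = -1.942933;  |Δ| = 0.581675
g(-1.942933) = -0.510348
z_5 = -1.942933 − (-0.510348)·(0.581675)/(-5.507028) = -1.996838;  |Δ| = 0.053905
g(-1.996838) = -0.028449
z_6 = -1.996838 − (-0.028449)·(-0.053905)/(0.481899) = -2.000020;  |Δ| = 0.003182
|z_6 − z_5| = 0.003182 < 10^{-2}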